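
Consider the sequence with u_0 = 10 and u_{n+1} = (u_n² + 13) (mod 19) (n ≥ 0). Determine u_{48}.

0

We have u_0 = 10,  u_1 = 18,  u_2 = 14,  u_3 = 0,  u_4 = 13,  u_5 = 11,  u_6 = 1,  u_7 = 14.
Since u_7 = u_2 = 14, the sequence is eventually periodic: after a pre-period of length 2 it cycles with period 5.
For n ≥ 2, u_n depends only on (n - 2) mod 5. (48 - 2) mod 5 = 1, so u_{48} = u_3 = 0.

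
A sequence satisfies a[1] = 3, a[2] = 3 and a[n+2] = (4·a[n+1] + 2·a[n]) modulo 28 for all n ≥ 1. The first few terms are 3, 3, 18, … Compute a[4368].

a[1] = 3; a[2] = 3; a[3] = 18; a[4] = 22; a[5] = 12; a[6] = 8; a[7] = 0; a[8] = 16; a[9] = 8; a[10] = 8; a[11] = 20; a[12] = 12; a[13] = 4; a[14] = 12; a[15] = 0; a[16] = 24; a[17] = 12; a[18] = 12; a[19] = 16; a[20] = 4; a[21] = 20; a[22] = 4; a[23] = 0; a[24] = 8; a[25] = 4; a[26] = 4; a[27] = 24; a[28] = 20; a[29] = 16; a[30] = 20; a[31] = 0; a[32] = 12; a[33] = 20; a[34] = 20; a[35] = 8; a[36] = 16; a[37] = 24; a[38] = 16; a[39] = 0; a[40] = 4; a[41] = 16; a[42] = 16; a[43] = 12; a[44] = 24; a[45] = 8; a[46] = 24; a[47] = 0; a[48] = 20; a[49] = 24; a[50] = 24; a[51] = 4; a[52] = 8; a[53] = 12; a[54] = 8.
Since (a[53], a[54]) = (a[5], a[6]) = (12, 8) (two consecutive terms determine the rest), the sequence is eventually periodic: after a pre-period of length 4 it cycles with period 48.
For n ≥ 5, a[n] depends only on (n - 5) mod 48. (4368 - 5) mod 48 = 43, so a[4368] = a[48] = 20.

20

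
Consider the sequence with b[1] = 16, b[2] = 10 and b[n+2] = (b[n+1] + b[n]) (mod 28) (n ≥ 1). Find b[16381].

8

We have b[1] = 16; b[2] = 10; b[3] = 26; b[4] = 8; b[5] = 6; b[6] = 14; b[7] = 20; b[8] = 6; b[9] = 26; b[10] = 4; b[11] = 2; b[12] = 6; b[13] = 8; b[14] = 14; b[15] = 22; b[16] = 8; b[17] = 2; b[18] = 10; b[19] = 12; b[20] = 22; b[21] = 6; b[22] = 0; b[23] = 6; b[24] = 6; b[25] = 12; b[26] = 18; b[27] = 2; b[28] = 20; b[29] = 22; b[30] = 14; b[31] = 8; b[32] = 22; b[33] = 2; b[34] = 24; b[35] = 26; b[36] = 22; b[37] = 20; b[38] = 14; b[39] = 6; b[40] = 20; b[41] = 26; b[42] = 18; b[43] = 16; b[44] = 6; b[45] = 22; b[46] = 0; b[47] = 22; b[48] = 22; b[49] = 16; b[50] = 10.
Since (b[49], b[50]) = (b[1], b[2]) = (16, 10) (two consecutive terms determine the rest), the sequence is periodic with period 48.
(16381 - 1) mod 48 = 12, so b[16381] = b[13] = 8.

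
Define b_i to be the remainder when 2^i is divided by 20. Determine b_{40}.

16

b_1 = 2,  b_2 = 4,  b_3 = 8,  b_4 = 16,  b_5 = 12,  b_6 = 4.
Since b_6 = b_2 = 4, the sequence is eventually periodic: after a pre-period of length 1 it cycles with period 4.
For i ≥ 2, b_i depends only on (i - 2) mod 4. (40 - 2) mod 4 = 2, so b_{40} = b_4 = 16.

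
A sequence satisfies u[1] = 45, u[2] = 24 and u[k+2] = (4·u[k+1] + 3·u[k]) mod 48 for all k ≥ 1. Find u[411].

We have u[1] = 45,  u[2] = 24,  u[3] = 39,  u[4] = 36,  u[5] = 21,  u[6] = 0,  u[7] = 15,  u[8] = 12,  u[9] = 45,  u[10] = 24.
Since (u[9], u[10]) = (u[1], u[2]) = (45, 24) (two consecutive terms determine the rest), the sequence is periodic with period 8.
So u[411] = u[1 + ((411-1) mod 8)] = u[3] = 39.

39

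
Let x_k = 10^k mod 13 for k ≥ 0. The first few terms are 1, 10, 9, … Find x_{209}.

We have x_0 = 1, x_1 = 10, x_2 = 9, x_3 = 12, x_4 = 3, x_5 = 4, x_6 = 1.
The sequence repeats with period 6.
So x_{209} = x_{0 + ((209-0) mod 6)} = x_5 = 4.

4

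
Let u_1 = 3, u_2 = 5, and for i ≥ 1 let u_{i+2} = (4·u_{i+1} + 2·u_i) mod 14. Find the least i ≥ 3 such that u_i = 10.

12

Listing terms: u_1 = 3,  u_2 = 5,  u_3 = 12,  u_4 = 2,  u_5 = 4,  u_6 = 6,  u_7 = 4,  u_8 = 0,  u_9 = 8,  u_{10} = 4,  u_{11} = 4,  u_{12} = 10,  u_{13} = 6,  u_{14} = 2,  u_{15} = 6,  u_{16} = 0,  u_{17} = 12,  u_{18} = 6,  u_{19} = 6,  u_{20} = 8,  u_{21} = 2,  u_{22} = 10,  u_{23} = 2,  u_{24} = 0,  u_{25} = 4,  u_{26} = 2,  u_{27} = 2,  u_{28} = 12,  u_{29} = 10,  u_{30} = 8,  u_{31} = 10,  u_{32} = 0,  u_{33} = 6,  u_{34} = 10,  u_{35} = 10,  u_{36} = 4,  u_{37} = 8,  u_{38} = 12,  u_{39} = 8,  u_{40} = 0,  u_{41} = 2,  u_{42} = 8,  u_{43} = 8,  u_{44} = 6,  u_{45} = 12,  u_{46} = 4,  u_{47} = 12,  u_{48} = 0,  u_{49} = 10,  u_{50} = 12,  u_{51} = 12,  u_{52} = 2.
Since (u_{51}, u_{52}) = (u_3, u_4) = (12, 2) (two consecutive terms determine the rest), the sequence is eventually periodic: after a pre-period of length 2 it cycles with period 48.
The value 10 first appears (with i ≥ 3) at u_{12}.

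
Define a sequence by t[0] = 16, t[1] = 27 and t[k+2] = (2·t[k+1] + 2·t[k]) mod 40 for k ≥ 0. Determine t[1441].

Listing terms: t[0] = 16; t[1] = 27; t[2] = 6; t[3] = 26; t[4] = 24; t[5] = 20; t[6] = 8; t[7] = 16; t[8] = 8; t[9] = 8; t[10] = 32; t[11] = 0; t[12] = 24; t[13] = 8; t[14] = 24; t[15] = 24; t[16] = 16; t[17] = 0; t[18] = 32; t[19] = 24; t[20] = 32; t[21] = 32; t[22] = 8; t[23] = 0; t[24] = 16; t[25] = 32; t[26] = 16; t[27] = 16; t[28] = 24; t[29] = 0; t[30] = 8; t[31] = 16.
Since (t[30], t[31]) = (t[6], t[7]) = (8, 16) (two consecutive terms determine the rest), the sequence is eventually periodic: after a pre-period of length 6 it cycles with period 24.
For k ≥ 6, t[k] depends only on (k - 6) mod 24. (1441 - 6) mod 24 = 19, so t[1441] = t[25] = 32.

32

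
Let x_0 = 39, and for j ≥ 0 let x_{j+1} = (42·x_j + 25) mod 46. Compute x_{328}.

We have x_0 = 39, x_1 = 7, x_2 = 43, x_3 = 37, x_4 = 15, x_5 = 11, x_6 = 27, x_7 = 9, x_8 = 35, x_9 = 23, x_{10} = 25, x_{11} = 17, x_{12} = 3, x_{13} = 13, x_{14} = 19, x_{15} = 41, x_{16} = 45, x_{17} = 29, x_{18} = 1, x_{19} = 21, x_{20} = 33, x_{21} = 31, x_{22} = 39.
The sequence repeats with period 22.
(328 - 0) mod 22 = 20, so x_{328} = x_{20} = 33.

33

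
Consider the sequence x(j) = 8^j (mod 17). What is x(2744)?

Listing terms: x(1) = 8,  x(2) = 13,  x(3) = 2,  x(4) = 16,  x(5) = 9,  x(6) = 4,  x(7) = 15,  x(8) = 1,  x(9) = 8.
Since x(9) = x(1) = 8, the sequence is periodic with period 8.
(2744 - 1) mod 8 = 7, so x(2744) = x(8) = 1.

1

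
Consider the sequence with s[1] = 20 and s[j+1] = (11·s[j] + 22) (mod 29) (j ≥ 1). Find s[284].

s[1] = 20; s[2] = 10; s[3] = 16; s[4] = 24; s[5] = 25; s[6] = 7; s[7] = 12; s[8] = 9; s[9] = 5; s[10] = 19; s[11] = 28; s[12] = 11; s[13] = 27; s[14] = 0; s[15] = 22; s[16] = 3; s[17] = 26; s[18] = 18; s[19] = 17; s[20] = 6; s[21] = 1; s[22] = 4; s[23] = 8; s[24] = 23; s[25] = 14; s[26] = 2; s[27] = 15; s[28] = 13; s[29] = 20.
The sequence repeats with period 28.
(284 - 1) mod 28 = 3, so s[284] = s[4] = 24.

24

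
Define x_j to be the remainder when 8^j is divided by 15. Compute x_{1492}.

1

Computing terms: x_0 = 1, x_1 = 8, x_2 = 4, x_3 = 2, x_4 = 1.
The sequence repeats with period 4.
(1492 - 0) mod 4 = 0, so x_{1492} = x_0 = 1.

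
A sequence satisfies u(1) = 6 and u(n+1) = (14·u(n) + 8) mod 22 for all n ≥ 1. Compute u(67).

Computing terms: u(1) = 6, u(2) = 4, u(3) = 20, u(4) = 2, u(5) = 14, u(6) = 6.
Since u(6) = u(1) = 6, the sequence is periodic with period 5.
So u(67) = u(1 + ((67-1) mod 5)) = u(2) = 4.

4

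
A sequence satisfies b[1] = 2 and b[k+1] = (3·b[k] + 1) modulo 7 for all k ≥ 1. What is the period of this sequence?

6

We have b[1] = 2, b[2] = 0, b[3] = 1, b[4] = 4, b[5] = 6, b[6] = 5, b[7] = 2.
The sequence repeats with period 6.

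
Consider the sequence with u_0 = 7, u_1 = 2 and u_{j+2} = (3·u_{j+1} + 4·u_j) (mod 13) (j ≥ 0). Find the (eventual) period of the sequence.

6

u_0 = 7; u_1 = 2; u_2 = 8; u_3 = 6; u_4 = 11; u_5 = 5; u_6 = 7; u_7 = 2.
The sequence repeats with period 6.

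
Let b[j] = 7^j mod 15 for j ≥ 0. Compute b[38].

Computing terms: b[0] = 1,  b[1] = 7,  b[2] = 4,  b[3] = 13,  b[4] = 1.
Since b[4] = b[0] = 1, the sequence is periodic with period 4.
(38 - 0) mod 4 = 2, so b[38] = b[2] = 4.

4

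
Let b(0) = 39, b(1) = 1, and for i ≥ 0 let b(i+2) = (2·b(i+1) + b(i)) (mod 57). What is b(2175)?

22

We have b(0) = 39; b(1) = 1; b(2) = 41; b(3) = 26; b(4) = 36; b(5) = 41; b(6) = 4; b(7) = 49; b(8) = 45; b(9) = 25; b(10) = 38; b(11) = 44; b(12) = 12; b(13) = 11; b(14) = 34; b(15) = 22; b(16) = 21; b(17) = 7; b(18) = 35; b(19) = 20; b(20) = 18; b(21) = 56; b(22) = 16; b(23) = 31; b(24) = 21; b(25) = 16; b(26) = 53; b(27) = 8; b(28) = 12; b(29) = 32; b(30) = 19; b(31) = 13; b(32) = 45; b(33) = 46; b(34) = 23; b(35) = 35; b(36) = 36; b(37) = 50; b(38) = 22; b(39) = 37; b(40) = 39; b(41) = 1.
The sequence repeats with period 40.
(2175 - 0) mod 40 = 15, so b(2175) = b(15) = 22.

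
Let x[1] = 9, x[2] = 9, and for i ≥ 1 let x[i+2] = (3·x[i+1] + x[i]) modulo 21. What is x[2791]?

We have x[1] = 9; x[2] = 9; x[3] = 15; x[4] = 12; x[5] = 9; x[6] = 18; x[7] = 0; x[8] = 18; x[9] = 12; x[10] = 12; x[11] = 6; x[12] = 9; x[13] = 12; x[14] = 3; x[15] = 0; x[16] = 3; x[17] = 9; x[18] = 9.
The sequence repeats with period 16.
So x[2791] = x[1 + ((2791-1) mod 16)] = x[7] = 0.

0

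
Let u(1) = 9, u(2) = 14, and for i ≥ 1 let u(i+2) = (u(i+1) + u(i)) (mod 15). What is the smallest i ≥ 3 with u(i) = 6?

9

Computing terms: u(1) = 9, u(2) = 14, u(3) = 8, u(4) = 7, u(5) = 0, u(6) = 7, u(7) = 7, u(8) = 14, u(9) = 6, u(10) = 5, u(11) = 11, u(12) = 1, u(13) = 12, u(14) = 13, u(15) = 10, u(16) = 8, u(17) = 3, u(18) = 11, u(19) = 14, u(20) = 10, u(21) = 9, u(22) = 4, u(23) = 13, u(24) = 2, u(25) = 0, u(26) = 2, u(27) = 2, u(28) = 4, u(29) = 6, u(30) = 10, u(31) = 1, u(32) = 11, u(33) = 12, u(34) = 8, u(35) = 5, u(36) = 13, u(37) = 3, u(38) = 1, u(39) = 4, u(40) = 5, u(41) = 9, u(42) = 14.
The sequence repeats with period 40.
The value 6 first appears (with i ≥ 3) at u(9).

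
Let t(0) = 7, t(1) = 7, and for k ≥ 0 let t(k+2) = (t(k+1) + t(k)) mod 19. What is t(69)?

Listing terms: t(0) = 7,  t(1) = 7,  t(2) = 14,  t(3) = 2,  t(4) = 16,  t(5) = 18,  t(6) = 15,  t(7) = 14,  t(8) = 10,  t(9) = 5,  t(10) = 15,  t(11) = 1,  t(12) = 16,  t(13) = 17,  t(14) = 14,  t(15) = 12,  t(16) = 7,  t(17) = 0,  t(18) = 7,  t(19) = 7.
The sequence repeats with period 18.
(69 - 0) mod 18 = 15, so t(69) = t(15) = 12.

12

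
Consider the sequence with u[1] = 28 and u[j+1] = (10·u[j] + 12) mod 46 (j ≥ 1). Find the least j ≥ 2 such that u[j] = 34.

3

We have u[1] = 28, u[2] = 16, u[3] = 34, u[4] = 30, u[5] = 36, u[6] = 4, u[7] = 6, u[8] = 26, u[9] = 42, u[10] = 18, u[11] = 8, u[12] = 0, u[13] = 12, u[14] = 40, u[15] = 44, u[16] = 38, u[17] = 24, u[18] = 22, u[19] = 2, u[20] = 32, u[21] = 10, u[22] = 20, u[23] = 28.
The sequence repeats with period 22.
The value 34 first appears (with j ≥ 2) at u[3].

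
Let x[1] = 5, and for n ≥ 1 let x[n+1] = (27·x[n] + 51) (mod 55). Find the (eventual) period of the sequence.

x[1] = 5; x[2] = 21; x[3] = 13; x[4] = 17; x[5] = 15; x[6] = 16; x[7] = 43; x[8] = 2; x[9] = 50; x[10] = 26; x[11] = 38; x[12] = 32; x[13] = 35; x[14] = 6; x[15] = 48; x[16] = 27; x[17] = 10; x[18] = 46; x[19] = 28; x[20] = 37; x[21] = 5.
The sequence repeats with period 20.

20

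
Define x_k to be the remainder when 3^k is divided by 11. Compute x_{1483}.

Listing terms: x_0 = 1,  x_1 = 3,  x_2 = 9,  x_3 = 5,  x_4 = 4,  x_5 = 1.
The sequence repeats with period 5.
So x_{1483} = x_{0 + ((1483-0) mod 5)} = x_3 = 5.

5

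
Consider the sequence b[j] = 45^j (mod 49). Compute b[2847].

b[0] = 1,  b[1] = 45,  b[2] = 16,  b[3] = 34,  b[4] = 11,  b[5] = 5,  b[6] = 29,  b[7] = 31,  b[8] = 23,  b[9] = 6,  b[10] = 25,  b[11] = 47,  b[12] = 8,  b[13] = 17,  b[14] = 30,  b[15] = 27,  b[16] = 39,  b[17] = 40,  b[18] = 36,  b[19] = 3,  b[20] = 37,  b[21] = 48,  b[22] = 4,  b[23] = 33,  b[24] = 15,  b[25] = 38,  b[26] = 44,  b[27] = 20,  b[28] = 18,  b[29] = 26,  b[30] = 43,  b[31] = 24,  b[32] = 2,  b[33] = 41,  b[34] = 32,  b[35] = 19,  b[36] = 22,  b[37] = 10,  b[38] = 9,  b[39] = 13,  b[40] = 46,  b[41] = 12,  b[42] = 1.
Since b[42] = b[0] = 1, the sequence is periodic with period 42.
(2847 - 0) mod 42 = 33, so b[2847] = b[33] = 41.

41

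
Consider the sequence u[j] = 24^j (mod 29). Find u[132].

23

We have u[0] = 1; u[1] = 24; u[2] = 25; u[3] = 20; u[4] = 16; u[5] = 7; u[6] = 23; u[7] = 1.
Since u[7] = u[0] = 1, the sequence is periodic with period 7.
(132 - 0) mod 7 = 6, so u[132] = u[6] = 23.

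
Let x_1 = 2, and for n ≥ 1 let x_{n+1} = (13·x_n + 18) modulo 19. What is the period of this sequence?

18

We have x_1 = 2; x_2 = 6; x_3 = 1; x_4 = 12; x_5 = 3; x_6 = 0; x_7 = 18; x_8 = 5; x_9 = 7; x_{10} = 14; x_{11} = 10; x_{12} = 15; x_{13} = 4; x_{14} = 13; x_{15} = 16; x_{16} = 17; x_{17} = 11; x_{18} = 9; x_{19} = 2.
Since x_{19} = x_1 = 2, the sequence is periodic with period 18.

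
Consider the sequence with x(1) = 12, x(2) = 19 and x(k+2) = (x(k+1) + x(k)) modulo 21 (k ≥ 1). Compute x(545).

12

x(1) = 12, x(2) = 19, x(3) = 10, x(4) = 8, x(5) = 18, x(6) = 5, x(7) = 2, x(8) = 7, x(9) = 9, x(10) = 16, x(11) = 4, x(12) = 20, x(13) = 3, x(14) = 2, x(15) = 5, x(16) = 7, x(17) = 12, x(18) = 19.
Since (x(17), x(18)) = (x(1), x(2)) = (12, 19) (two consecutive terms determine the rest), the sequence is periodic with period 16.
So x(545) = x(1 + ((545-1) mod 16)) = x(1) = 12.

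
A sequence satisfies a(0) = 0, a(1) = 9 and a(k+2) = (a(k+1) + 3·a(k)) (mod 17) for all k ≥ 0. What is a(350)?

16

Listing terms: a(0) = 0; a(1) = 9; a(2) = 9; a(3) = 2; a(4) = 12; a(5) = 1; a(6) = 3; a(7) = 6; a(8) = 15; a(9) = 16; a(10) = 10; a(11) = 7; a(12) = 3; a(13) = 7; a(14) = 16; a(15) = 3; a(16) = 0; a(17) = 9.
The sequence repeats with period 16.
So a(350) = a(0 + ((350-0) mod 16)) = a(14) = 16.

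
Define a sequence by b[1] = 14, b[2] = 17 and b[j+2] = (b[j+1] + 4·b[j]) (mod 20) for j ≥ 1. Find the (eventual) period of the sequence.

6

Listing terms: b[1] = 14,  b[2] = 17,  b[3] = 13,  b[4] = 1,  b[5] = 13,  b[6] = 17,  b[7] = 9,  b[8] = 17,  b[9] = 13.
Since (b[8], b[9]) = (b[2], b[3]) = (17, 13) (two consecutive terms determine the rest), the sequence is eventually periodic: after a pre-period of length 1 it cycles with period 6.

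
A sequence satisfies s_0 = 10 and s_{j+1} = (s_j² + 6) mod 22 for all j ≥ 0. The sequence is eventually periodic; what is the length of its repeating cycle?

5

s_0 = 10; s_1 = 18; s_2 = 0; s_3 = 6; s_4 = 20; s_5 = 10.
The sequence repeats with period 5.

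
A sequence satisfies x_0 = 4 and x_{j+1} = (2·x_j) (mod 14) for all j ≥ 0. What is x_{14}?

2

x_0 = 4,  x_1 = 8,  x_2 = 2,  x_3 = 4.
The sequence repeats with period 3.
So x_{14} = x_{0 + ((14-0) mod 3)} = x_2 = 2.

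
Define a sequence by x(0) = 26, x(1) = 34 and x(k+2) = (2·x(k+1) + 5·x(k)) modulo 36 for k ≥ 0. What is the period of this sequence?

3

We have x(0) = 26, x(1) = 34, x(2) = 18, x(3) = 26, x(4) = 34.
Since (x(3), x(4)) = (x(0), x(1)) = (26, 34) (two consecutive terms determine the rest), the sequence is periodic with period 3.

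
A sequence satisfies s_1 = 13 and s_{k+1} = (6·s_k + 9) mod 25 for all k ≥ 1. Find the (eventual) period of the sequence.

Listing terms: s_1 = 13, s_2 = 12, s_3 = 6, s_4 = 20, s_5 = 4, s_6 = 8, s_7 = 7, s_8 = 1, s_9 = 15, s_{10} = 24, s_{11} = 3, s_{12} = 2, s_{13} = 21, s_{14} = 10, s_{15} = 19, s_{16} = 23, s_{17} = 22, s_{18} = 16, s_{19} = 5, s_{20} = 14, s_{21} = 18, s_{22} = 17, s_{23} = 11, s_{24} = 0, s_{25} = 9, s_{26} = 13.
Since s_{26} = s_1 = 13, the sequence is periodic with period 25.

25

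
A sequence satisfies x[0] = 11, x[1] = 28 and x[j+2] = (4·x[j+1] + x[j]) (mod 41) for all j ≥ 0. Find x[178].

We have x[0] = 11; x[1] = 28; x[2] = 0; x[3] = 28; x[4] = 30; x[5] = 25; x[6] = 7; x[7] = 12; x[8] = 14; x[9] = 27; x[10] = 40; x[11] = 23; x[12] = 9; x[13] = 18; x[14] = 40; x[15] = 14; x[16] = 14; x[17] = 29; x[18] = 7; x[19] = 16; x[20] = 30; x[21] = 13; x[22] = 0; x[23] = 13; x[24] = 11; x[25] = 16; x[26] = 34; x[27] = 29; x[28] = 27; x[29] = 14; x[30] = 1; x[31] = 18; x[32] = 32; x[33] = 23; x[34] = 1; x[35] = 27; x[36] = 27; x[37] = 12; x[38] = 34; x[39] = 25; x[40] = 11; x[41] = 28.
Since (x[40], x[41]) = (x[0], x[1]) = (11, 28) (two consecutive terms determine the rest), the sequence is periodic with period 40.
So x[178] = x[0 + ((178-0) mod 40)] = x[18] = 7.

7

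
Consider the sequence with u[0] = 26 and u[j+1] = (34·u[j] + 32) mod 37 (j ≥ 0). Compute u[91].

28

We have u[0] = 26; u[1] = 28; u[2] = 22; u[3] = 3; u[4] = 23; u[5] = 0; u[6] = 32; u[7] = 10; u[8] = 2; u[9] = 26.
The sequence repeats with period 9.
(91 - 0) mod 9 = 1, so u[91] = u[1] = 28.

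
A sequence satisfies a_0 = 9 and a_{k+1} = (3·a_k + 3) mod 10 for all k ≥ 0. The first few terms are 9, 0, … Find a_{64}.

Listing terms: a_0 = 9, a_1 = 0, a_2 = 3, a_3 = 2, a_4 = 9.
The sequence repeats with period 4.
(64 - 0) mod 4 = 0, so a_{64} = a_0 = 9.

9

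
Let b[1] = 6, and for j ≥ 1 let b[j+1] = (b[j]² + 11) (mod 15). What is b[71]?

Listing terms: b[1] = 6; b[2] = 2; b[3] = 0; b[4] = 11; b[5] = 12; b[6] = 5; b[7] = 6.
Since b[7] = b[1] = 6, the sequence is periodic with period 6.
So b[71] = b[1 + ((71-1) mod 6)] = b[5] = 12.

12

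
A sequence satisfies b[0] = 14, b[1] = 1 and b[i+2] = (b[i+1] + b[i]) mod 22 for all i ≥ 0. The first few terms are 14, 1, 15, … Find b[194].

9

We have b[0] = 14,  b[1] = 1,  b[2] = 15,  b[3] = 16,  b[4] = 9,  b[5] = 3,  b[6] = 12,  b[7] = 15,  b[8] = 5,  b[9] = 20,  b[10] = 3,  b[11] = 1,  b[12] = 4,  b[13] = 5,  b[14] = 9,  b[15] = 14,  b[16] = 1.
The sequence repeats with period 15.
So b[194] = b[0 + ((194-0) mod 15)] = b[14] = 9.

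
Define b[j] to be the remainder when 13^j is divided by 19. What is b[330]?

Computing terms: b[1] = 13,  b[2] = 17,  b[3] = 12,  b[4] = 4,  b[5] = 14,  b[6] = 11,  b[7] = 10,  b[8] = 16,  b[9] = 18,  b[10] = 6,  b[11] = 2,  b[12] = 7,  b[13] = 15,  b[14] = 5,  b[15] = 8,  b[16] = 9,  b[17] = 3,  b[18] = 1,  b[19] = 13.
The sequence repeats with period 18.
(330 - 1) mod 18 = 5, so b[330] = b[6] = 11.

11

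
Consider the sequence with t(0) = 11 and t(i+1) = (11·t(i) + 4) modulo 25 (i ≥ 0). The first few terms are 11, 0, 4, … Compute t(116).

We have t(0) = 11, t(1) = 0, t(2) = 4, t(3) = 23, t(4) = 7, t(5) = 6, t(6) = 20, t(7) = 24, t(8) = 18, t(9) = 2, t(10) = 1, t(11) = 15, t(12) = 19, t(13) = 13, t(14) = 22, t(15) = 21, t(16) = 10, t(17) = 14, t(18) = 8, t(19) = 17, t(20) = 16, t(21) = 5, t(22) = 9, t(23) = 3, t(24) = 12, t(25) = 11.
The sequence repeats with period 25.
(116 - 0) mod 25 = 16, so t(116) = t(16) = 10.

10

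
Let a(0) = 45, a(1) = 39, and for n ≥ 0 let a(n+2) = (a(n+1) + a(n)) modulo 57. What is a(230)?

51

a(0) = 45; a(1) = 39; a(2) = 27; a(3) = 9; a(4) = 36; a(5) = 45; a(6) = 24; a(7) = 12; a(8) = 36; a(9) = 48; a(10) = 27; a(11) = 18; a(12) = 45; a(13) = 6; a(14) = 51; a(15) = 0; a(16) = 51; a(17) = 51; a(18) = 45; a(19) = 39.
The sequence repeats with period 18.
So a(230) = a(0 + ((230-0) mod 18)) = a(14) = 51.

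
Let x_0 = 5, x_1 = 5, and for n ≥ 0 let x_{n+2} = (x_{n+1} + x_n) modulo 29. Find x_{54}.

5

x_0 = 5,  x_1 = 5,  x_2 = 10,  x_3 = 15,  x_4 = 25,  x_5 = 11,  x_6 = 7,  x_7 = 18,  x_8 = 25,  x_9 = 14,  x_{10} = 10,  x_{11} = 24,  x_{12} = 5,  x_{13} = 0,  x_{14} = 5,  x_{15} = 5.
The sequence repeats with period 14.
(54 - 0) mod 14 = 12, so x_{54} = x_{12} = 5.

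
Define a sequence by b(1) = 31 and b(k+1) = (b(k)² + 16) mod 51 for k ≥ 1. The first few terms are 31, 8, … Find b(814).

8

Computing terms: b(1) = 31,  b(2) = 8,  b(3) = 29,  b(4) = 41,  b(5) = 14,  b(6) = 8.
Since b(6) = b(2) = 8, the sequence is eventually periodic: after a pre-period of length 1 it cycles with period 4.
For k ≥ 2, b(k) depends only on (k - 2) mod 4. (814 - 2) mod 4 = 0, so b(814) = b(2) = 8.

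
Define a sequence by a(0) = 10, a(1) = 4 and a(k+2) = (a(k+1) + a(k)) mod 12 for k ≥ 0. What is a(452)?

We have a(0) = 10,  a(1) = 4,  a(2) = 2,  a(3) = 6,  a(4) = 8,  a(5) = 2,  a(6) = 10,  a(7) = 0,  a(8) = 10,  a(9) = 10,  a(10) = 8,  a(11) = 6,  a(12) = 2,  a(13) = 8,  a(14) = 10,  a(15) = 6,  a(16) = 4,  a(17) = 10,  a(18) = 2,  a(19) = 0,  a(20) = 2,  a(21) = 2,  a(22) = 4,  a(23) = 6,  a(24) = 10,  a(25) = 4.
The sequence repeats with period 24.
(452 - 0) mod 24 = 20, so a(452) = a(20) = 2.

2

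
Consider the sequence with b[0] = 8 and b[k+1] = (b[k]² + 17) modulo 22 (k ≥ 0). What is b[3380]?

b[0] = 8,  b[1] = 15,  b[2] = 0,  b[3] = 17,  b[4] = 20,  b[5] = 21,  b[6] = 18,  b[7] = 11,  b[8] = 6,  b[9] = 9,  b[10] = 10,  b[11] = 7,  b[12] = 0.
Since b[12] = b[2] = 0, the sequence is eventually periodic: after a pre-period of length 2 it cycles with period 10.
For k ≥ 2, b[k] depends only on (k - 2) mod 10. (3380 - 2) mod 10 = 8, so b[3380] = b[10] = 10.

10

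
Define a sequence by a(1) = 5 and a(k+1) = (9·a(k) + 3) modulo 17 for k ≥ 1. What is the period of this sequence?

8

Computing terms: a(1) = 5; a(2) = 14; a(3) = 10; a(4) = 8; a(5) = 7; a(6) = 15; a(7) = 2; a(8) = 4; a(9) = 5.
Since a(9) = a(1) = 5, the sequence is periodic with period 8.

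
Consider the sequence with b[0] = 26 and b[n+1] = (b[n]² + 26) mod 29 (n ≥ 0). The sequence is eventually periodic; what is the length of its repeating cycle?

We have b[0] = 26; b[1] = 6; b[2] = 4; b[3] = 13; b[4] = 21; b[5] = 3; b[6] = 6.
Since b[6] = b[1] = 6, the sequence is eventually periodic: after a pre-period of length 1 it cycles with period 5.

5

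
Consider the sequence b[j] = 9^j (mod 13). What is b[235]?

9

Listing terms: b[0] = 1,  b[1] = 9,  b[2] = 3,  b[3] = 1.
Since b[3] = b[0] = 1, the sequence is periodic with period 3.
(235 - 0) mod 3 = 1, so b[235] = b[1] = 9.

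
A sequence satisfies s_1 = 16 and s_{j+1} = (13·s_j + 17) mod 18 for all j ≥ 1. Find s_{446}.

Listing terms: s_1 = 16,  s_2 = 9,  s_3 = 8,  s_4 = 13,  s_5 = 6,  s_6 = 5,  s_7 = 10,  s_8 = 3,  s_9 = 2,  s_{10} = 7,  s_{11} = 0,  s_{12} = 17,  s_{13} = 4,  s_{14} = 15,  s_{15} = 14,  s_{16} = 1,  s_{17} = 12,  s_{18} = 11,  s_{19} = 16.
The sequence repeats with period 18.
(446 - 1) mod 18 = 13, so s_{446} = s_{14} = 15.

15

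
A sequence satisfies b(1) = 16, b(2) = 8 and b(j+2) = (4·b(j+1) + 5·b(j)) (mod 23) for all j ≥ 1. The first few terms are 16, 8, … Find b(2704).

Listing terms: b(1) = 16,  b(2) = 8,  b(3) = 20,  b(4) = 5,  b(5) = 5,  b(6) = 22,  b(7) = 21,  b(8) = 10,  b(9) = 7,  b(10) = 9,  b(11) = 2,  b(12) = 7,  b(13) = 15,  b(14) = 3,  b(15) = 18,  b(16) = 18,  b(17) = 1,  b(18) = 2,  b(19) = 13,  b(20) = 16,  b(21) = 14,  b(22) = 21,  b(23) = 16,  b(24) = 8.
Since (b(23), b(24)) = (b(1), b(2)) = (16, 8) (two consecutive terms determine the rest), the sequence is periodic with period 22.
(2704 - 1) mod 22 = 19, so b(2704) = b(20) = 16.

16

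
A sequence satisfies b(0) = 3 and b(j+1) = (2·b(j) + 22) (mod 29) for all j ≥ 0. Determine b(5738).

b(0) = 3; b(1) = 28; b(2) = 20; b(3) = 4; b(4) = 1; b(5) = 24; b(6) = 12; b(7) = 17; b(8) = 27; b(9) = 18; b(10) = 0; b(11) = 22; b(12) = 8; b(13) = 9; b(14) = 11; b(15) = 15; b(16) = 23; b(17) = 10; b(18) = 13; b(19) = 19; b(20) = 2; b(21) = 26; b(22) = 16; b(23) = 25; b(24) = 14; b(25) = 21; b(26) = 6; b(27) = 5; b(28) = 3.
Since b(28) = b(0) = 3, the sequence is periodic with period 28.
So b(5738) = b(0 + ((5738-0) mod 28)) = b(26) = 6.

6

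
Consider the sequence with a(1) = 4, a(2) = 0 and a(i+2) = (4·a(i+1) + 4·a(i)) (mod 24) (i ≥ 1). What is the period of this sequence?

8

Computing terms: a(1) = 4,  a(2) = 0,  a(3) = 16,  a(4) = 16,  a(5) = 8,  a(6) = 0,  a(7) = 8,  a(8) = 8,  a(9) = 16,  a(10) = 0,  a(11) = 16.
Since (a(10), a(11)) = (a(2), a(3)) = (0, 16) (two consecutive terms determine the rest), the sequence is eventually periodic: after a pre-period of length 1 it cycles with period 8.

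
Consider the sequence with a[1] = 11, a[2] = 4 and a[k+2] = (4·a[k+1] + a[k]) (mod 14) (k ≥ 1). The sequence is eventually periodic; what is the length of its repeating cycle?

a[1] = 11,  a[2] = 4,  a[3] = 13,  a[4] = 0,  a[5] = 13,  a[6] = 10,  a[7] = 11,  a[8] = 12,  a[9] = 3,  a[10] = 10,  a[11] = 1,  a[12] = 0,  a[13] = 1,  a[14] = 4,  a[15] = 3,  a[16] = 2,  a[17] = 11,  a[18] = 4.
Since (a[17], a[18]) = (a[1], a[2]) = (11, 4) (two consecutive terms determine the rest), the sequence is periodic with period 16.

16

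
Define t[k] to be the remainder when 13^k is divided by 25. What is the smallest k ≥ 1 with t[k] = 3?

13

t[0] = 1; t[1] = 13; t[2] = 19; t[3] = 22; t[4] = 11; t[5] = 18; t[6] = 9; t[7] = 17; t[8] = 21; t[9] = 23; t[10] = 24; t[11] = 12; t[12] = 6; t[13] = 3; t[14] = 14; t[15] = 7; t[16] = 16; t[17] = 8; t[18] = 4; t[19] = 2; t[20] = 1.
The sequence repeats with period 20.
The value 3 first appears (with k ≥ 1) at t[13].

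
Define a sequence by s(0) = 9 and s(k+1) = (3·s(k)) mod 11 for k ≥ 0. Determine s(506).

5

We have s(0) = 9,  s(1) = 5,  s(2) = 4,  s(3) = 1,  s(4) = 3,  s(5) = 9.
Since s(5) = s(0) = 9, the sequence is periodic with period 5.
(506 - 0) mod 5 = 1, so s(506) = s(1) = 5.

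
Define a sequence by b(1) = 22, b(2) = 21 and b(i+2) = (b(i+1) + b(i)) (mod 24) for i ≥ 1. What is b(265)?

b(1) = 22; b(2) = 21; b(3) = 19; b(4) = 16; b(5) = 11; b(6) = 3; b(7) = 14; b(8) = 17; b(9) = 7; b(10) = 0; b(11) = 7; b(12) = 7; b(13) = 14; b(14) = 21; b(15) = 11; b(16) = 8; b(17) = 19; b(18) = 3; b(19) = 22; b(20) = 1; b(21) = 23; b(22) = 0; b(23) = 23; b(24) = 23; b(25) = 22; b(26) = 21.
The sequence repeats with period 24.
So b(265) = b(1 + ((265-1) mod 24)) = b(1) = 22.

22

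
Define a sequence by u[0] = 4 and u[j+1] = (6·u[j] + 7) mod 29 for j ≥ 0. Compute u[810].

6

Listing terms: u[0] = 4; u[1] = 2; u[2] = 19; u[3] = 5; u[4] = 8; u[5] = 26; u[6] = 18; u[7] = 28; u[8] = 1; u[9] = 13; u[10] = 27; u[11] = 24; u[12] = 6; u[13] = 14; u[14] = 4.
Since u[14] = u[0] = 4, the sequence is periodic with period 14.
So u[810] = u[0 + ((810-0) mod 14)] = u[12] = 6.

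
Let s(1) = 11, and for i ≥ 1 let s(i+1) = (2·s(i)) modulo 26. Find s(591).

Listing terms: s(1) = 11,  s(2) = 22,  s(3) = 18,  s(4) = 10,  s(5) = 20,  s(6) = 14,  s(7) = 2,  s(8) = 4,  s(9) = 8,  s(10) = 16,  s(11) = 6,  s(12) = 12,  s(13) = 24,  s(14) = 22.
Since s(14) = s(2) = 22, the sequence is eventually periodic: after a pre-period of length 1 it cycles with period 12.
For i ≥ 2, s(i) depends only on (i - 2) mod 12. (591 - 2) mod 12 = 1, so s(591) = s(3) = 18.

18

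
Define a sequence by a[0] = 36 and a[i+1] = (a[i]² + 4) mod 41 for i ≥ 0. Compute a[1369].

29

Computing terms: a[0] = 36, a[1] = 29, a[2] = 25, a[3] = 14, a[4] = 36.
The sequence repeats with period 4.
(1369 - 0) mod 4 = 1, so a[1369] = a[1] = 29.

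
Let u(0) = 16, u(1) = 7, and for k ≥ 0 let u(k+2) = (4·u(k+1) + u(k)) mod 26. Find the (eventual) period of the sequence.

Listing terms: u(0) = 16,  u(1) = 7,  u(2) = 18,  u(3) = 1,  u(4) = 22,  u(5) = 11,  u(6) = 14,  u(7) = 15,  u(8) = 22,  u(9) = 25,  u(10) = 18,  u(11) = 19,  u(12) = 16,  u(13) = 5,  u(14) = 10,  u(15) = 19,  u(16) = 8,  u(17) = 25,  u(18) = 4,  u(19) = 15,  u(20) = 12,  u(21) = 11,  u(22) = 4,  u(23) = 1,  u(24) = 8,  u(25) = 7,  u(26) = 10,  u(27) = 21,  u(28) = 16,  u(29) = 7.
The sequence repeats with period 28.

28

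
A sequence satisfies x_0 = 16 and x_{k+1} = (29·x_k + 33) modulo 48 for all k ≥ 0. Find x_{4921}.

41

We have x_0 = 16; x_1 = 17; x_2 = 46; x_3 = 23; x_4 = 28; x_5 = 29; x_6 = 10; x_7 = 35; x_8 = 40; x_9 = 41; x_{10} = 22; x_{11} = 47; x_{12} = 4; x_{13} = 5; x_{14} = 34; x_{15} = 11; x_{16} = 16.
Since x_{16} = x_0 = 16, the sequence is periodic with period 16.
(4921 - 0) mod 16 = 9, so x_{4921} = x_9 = 41.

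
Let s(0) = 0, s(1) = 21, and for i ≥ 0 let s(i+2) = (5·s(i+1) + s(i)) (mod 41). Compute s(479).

13

Listing terms: s(0) = 0,  s(1) = 21,  s(2) = 23,  s(3) = 13,  s(4) = 6,  s(5) = 2,  s(6) = 16,  s(7) = 0,  s(8) = 16,  s(9) = 39,  s(10) = 6,  s(11) = 28,  s(12) = 23,  s(13) = 20,  s(14) = 0,  s(15) = 20,  s(16) = 18,  s(17) = 28,  s(18) = 35,  s(19) = 39,  s(20) = 25,  s(21) = 0,  s(22) = 25,  s(23) = 2,  s(24) = 35,  s(25) = 13,  s(26) = 18,  s(27) = 21,  s(28) = 0,  s(29) = 21.
Since (s(28), s(29)) = (s(0), s(1)) = (0, 21) (two consecutive terms determine the rest), the sequence is periodic with period 28.
(479 - 0) mod 28 = 3, so s(479) = s(3) = 13.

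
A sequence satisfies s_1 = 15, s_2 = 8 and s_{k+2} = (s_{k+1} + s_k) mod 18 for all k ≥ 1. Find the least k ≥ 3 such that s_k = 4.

Computing terms: s_1 = 15; s_2 = 8; s_3 = 5; s_4 = 13; s_5 = 0; s_6 = 13; s_7 = 13; s_8 = 8; s_9 = 3; s_{10} = 11; s_{11} = 14; s_{12} = 7; s_{13} = 3; s_{14} = 10; s_{15} = 13; s_{16} = 5; s_{17} = 0; s_{18} = 5; s_{19} = 5; s_{20} = 10; s_{21} = 15; s_{22} = 7; s_{23} = 4; s_{24} = 11; s_{25} = 15; s_{26} = 8.
The sequence repeats with period 24.
The value 4 first appears (with k ≥ 3) at s_{23}.

23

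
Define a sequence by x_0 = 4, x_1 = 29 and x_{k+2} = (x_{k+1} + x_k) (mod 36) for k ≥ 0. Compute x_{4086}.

Computing terms: x_0 = 4, x_1 = 29, x_2 = 33, x_3 = 26, x_4 = 23, x_5 = 13, x_6 = 0, x_7 = 13, x_8 = 13, x_9 = 26, x_{10} = 3, x_{11} = 29, x_{12} = 32, x_{13} = 25, x_{14} = 21, x_{15} = 10, x_{16} = 31, x_{17} = 5, x_{18} = 0, x_{19} = 5, x_{20} = 5, x_{21} = 10, x_{22} = 15, x_{23} = 25, x_{24} = 4, x_{25} = 29.
Since (x_{24}, x_{25}) = (x_0, x_1) = (4, 29) (two consecutive terms determine the rest), the sequence is periodic with period 24.
So x_{4086} = x_{0 + ((4086-0) mod 24)} = x_6 = 0.

0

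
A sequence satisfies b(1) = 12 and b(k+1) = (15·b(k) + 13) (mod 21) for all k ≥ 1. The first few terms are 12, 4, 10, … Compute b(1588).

7

Listing terms: b(1) = 12,  b(2) = 4,  b(3) = 10,  b(4) = 16,  b(5) = 1,  b(6) = 7,  b(7) = 13,  b(8) = 19,  b(9) = 4.
Since b(9) = b(2) = 4, the sequence is eventually periodic: after a pre-period of length 1 it cycles with period 7.
For k ≥ 2, b(k) depends only on (k - 2) mod 7. (1588 - 2) mod 7 = 4, so b(1588) = b(6) = 7.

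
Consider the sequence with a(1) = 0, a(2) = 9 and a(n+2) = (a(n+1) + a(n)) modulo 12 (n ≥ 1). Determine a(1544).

9

Listing terms: a(1) = 0, a(2) = 9, a(3) = 9, a(4) = 6, a(5) = 3, a(6) = 9, a(7) = 0, a(8) = 9.
The sequence repeats with period 6.
(1544 - 1) mod 6 = 1, so a(1544) = a(2) = 9.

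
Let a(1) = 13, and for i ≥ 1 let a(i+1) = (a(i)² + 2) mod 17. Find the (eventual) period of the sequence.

4

Computing terms: a(1) = 13, a(2) = 1, a(3) = 3, a(4) = 11, a(5) = 4, a(6) = 1.
Since a(6) = a(2) = 1, the sequence is eventually periodic: after a pre-period of length 1 it cycles with period 4.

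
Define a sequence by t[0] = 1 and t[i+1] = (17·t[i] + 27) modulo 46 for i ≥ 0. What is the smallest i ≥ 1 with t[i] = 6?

Listing terms: t[0] = 1; t[1] = 44; t[2] = 39; t[3] = 0; t[4] = 27; t[5] = 26; t[6] = 9; t[7] = 42; t[8] = 5; t[9] = 20; t[10] = 45; t[11] = 10; t[12] = 13; t[13] = 18; t[14] = 11; t[15] = 30; t[16] = 31; t[17] = 2; t[18] = 15; t[19] = 6; t[20] = 37; t[21] = 12; t[22] = 1.
The sequence repeats with period 22.
The value 6 first appears (with i ≥ 1) at t[19].

19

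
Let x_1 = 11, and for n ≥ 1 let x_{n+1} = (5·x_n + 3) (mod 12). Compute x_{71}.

Computing terms: x_1 = 11; x_2 = 10; x_3 = 5; x_4 = 4; x_5 = 11.
The sequence repeats with period 4.
So x_{71} = x_{1 + ((71-1) mod 4)} = x_3 = 5.

5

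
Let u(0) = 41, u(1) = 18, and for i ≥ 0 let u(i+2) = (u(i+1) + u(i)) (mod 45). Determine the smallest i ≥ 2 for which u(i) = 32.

We have u(0) = 41,  u(1) = 18,  u(2) = 14,  u(3) = 32,  u(4) = 1,  u(5) = 33,  u(6) = 34,  u(7) = 22,  u(8) = 11,  u(9) = 33,  u(10) = 44,  u(11) = 32,  u(12) = 31,  u(13) = 18,  u(14) = 4,  u(15) = 22,  u(16) = 26,  u(17) = 3,  u(18) = 29,  u(19) = 32,  u(20) = 16,  u(21) = 3,  u(22) = 19,  u(23) = 22,  u(24) = 41,  u(25) = 18.
Since (u(24), u(25)) = (u(0), u(1)) = (41, 18) (two consecutive terms determine the rest), the sequence is periodic with period 24.
The value 32 first appears (with i ≥ 2) at u(3).

3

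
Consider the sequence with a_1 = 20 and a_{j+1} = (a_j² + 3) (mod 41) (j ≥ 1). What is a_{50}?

26

Computing terms: a_1 = 20,  a_2 = 34,  a_3 = 11,  a_4 = 1,  a_5 = 4,  a_6 = 19,  a_7 = 36,  a_8 = 28,  a_9 = 8,  a_{10} = 26,  a_{11} = 23,  a_{12} = 40,  a_{13} = 4.
Since a_{13} = a_5 = 4, the sequence is eventually periodic: after a pre-period of length 4 it cycles with period 8.
For j ≥ 5, a_j depends only on (j - 5) mod 8. (50 - 5) mod 8 = 5, so a_{50} = a_{10} = 26.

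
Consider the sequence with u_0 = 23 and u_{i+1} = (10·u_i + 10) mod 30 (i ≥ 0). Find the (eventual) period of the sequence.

Listing terms: u_0 = 23,  u_1 = 0,  u_2 = 10,  u_3 = 20,  u_4 = 0.
Since u_4 = u_1 = 0, the sequence is eventually periodic: after a pre-period of length 1 it cycles with period 3.

3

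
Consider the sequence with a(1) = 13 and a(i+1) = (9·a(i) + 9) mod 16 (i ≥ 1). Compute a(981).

Computing terms: a(1) = 13; a(2) = 14; a(3) = 7; a(4) = 8; a(5) = 1; a(6) = 2; a(7) = 11; a(8) = 12; a(9) = 5; a(10) = 6; a(11) = 15; a(12) = 0; a(13) = 9; a(14) = 10; a(15) = 3; a(16) = 4; a(17) = 13.
Since a(17) = a(1) = 13, the sequence is periodic with period 16.
(981 - 1) mod 16 = 4, so a(981) = a(5) = 1.

1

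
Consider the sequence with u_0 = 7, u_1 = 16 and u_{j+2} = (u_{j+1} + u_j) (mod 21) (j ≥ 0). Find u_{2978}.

Listing terms: u_0 = 7, u_1 = 16, u_2 = 2, u_3 = 18, u_4 = 20, u_5 = 17, u_6 = 16, u_7 = 12, u_8 = 7, u_9 = 19, u_{10} = 5, u_{11} = 3, u_{12} = 8, u_{13} = 11, u_{14} = 19, u_{15} = 9, u_{16} = 7, u_{17} = 16.
Since (u_{16}, u_{17}) = (u_0, u_1) = (7, 16) (two consecutive terms determine the rest), the sequence is periodic with period 16.
(2978 - 0) mod 16 = 2, so u_{2978} = u_2 = 2.

2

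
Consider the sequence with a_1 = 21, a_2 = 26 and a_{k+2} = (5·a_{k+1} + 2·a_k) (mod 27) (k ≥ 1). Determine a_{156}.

Computing terms: a_1 = 21; a_2 = 26; a_3 = 10; a_4 = 21; a_5 = 17; a_6 = 19; a_7 = 21; a_8 = 8; a_9 = 1; a_{10} = 21; a_{11} = 26.
The sequence repeats with period 9.
(156 - 1) mod 9 = 2, so a_{156} = a_3 = 10.

10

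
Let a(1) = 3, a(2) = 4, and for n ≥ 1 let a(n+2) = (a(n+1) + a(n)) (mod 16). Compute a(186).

5

a(1) = 3; a(2) = 4; a(3) = 7; a(4) = 11; a(5) = 2; a(6) = 13; a(7) = 15; a(8) = 12; a(9) = 11; a(10) = 7; a(11) = 2; a(12) = 9; a(13) = 11; a(14) = 4; a(15) = 15; a(16) = 3; a(17) = 2; a(18) = 5; a(19) = 7; a(20) = 12; a(21) = 3; a(22) = 15; a(23) = 2; a(24) = 1; a(25) = 3; a(26) = 4.
The sequence repeats with period 24.
(186 - 1) mod 24 = 17, so a(186) = a(18) = 5.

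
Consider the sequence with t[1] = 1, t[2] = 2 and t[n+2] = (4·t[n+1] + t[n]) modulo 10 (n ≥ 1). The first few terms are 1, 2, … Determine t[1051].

We have t[1] = 1, t[2] = 2, t[3] = 9, t[4] = 8, t[5] = 1, t[6] = 2.
Since (t[5], t[6]) = (t[1], t[2]) = (1, 2) (two consecutive terms determine the rest), the sequence is periodic with period 4.
(1051 - 1) mod 4 = 2, so t[1051] = t[3] = 9.

9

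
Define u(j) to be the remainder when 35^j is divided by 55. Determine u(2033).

Listing terms: u(0) = 1; u(1) = 35; u(2) = 15; u(3) = 30; u(4) = 5; u(5) = 10; u(6) = 20; u(7) = 40; u(8) = 25; u(9) = 50; u(10) = 45; u(11) = 35.
Since u(11) = u(1) = 35, the sequence is eventually periodic: after a pre-period of length 1 it cycles with period 10.
For j ≥ 1, u(j) depends only on (j - 1) mod 10. (2033 - 1) mod 10 = 2, so u(2033) = u(3) = 30.

30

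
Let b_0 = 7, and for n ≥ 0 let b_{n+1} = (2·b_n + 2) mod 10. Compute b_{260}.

b_0 = 7; b_1 = 6; b_2 = 4; b_3 = 0; b_4 = 2; b_5 = 6.
Since b_5 = b_1 = 6, the sequence is eventually periodic: after a pre-period of length 1 it cycles with period 4.
For n ≥ 1, b_n depends only on (n - 1) mod 4. (260 - 1) mod 4 = 3, so b_{260} = b_4 = 2.

2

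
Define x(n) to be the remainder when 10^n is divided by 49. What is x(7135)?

Listing terms: x(0) = 1, x(1) = 10, x(2) = 2, x(3) = 20, x(4) = 4, x(5) = 40, x(6) = 8, x(7) = 31, x(8) = 16, x(9) = 13, x(10) = 32, x(11) = 26, x(12) = 15, x(13) = 3, x(14) = 30, x(15) = 6, x(16) = 11, x(17) = 12, x(18) = 22, x(19) = 24, x(20) = 44, x(21) = 48, x(22) = 39, x(23) = 47, x(24) = 29, x(25) = 45, x(26) = 9, x(27) = 41, x(28) = 18, x(29) = 33, x(30) = 36, x(31) = 17, x(32) = 23, x(33) = 34, x(34) = 46, x(35) = 19, x(36) = 43, x(37) = 38, x(38) = 37, x(39) = 27, x(40) = 25, x(41) = 5, x(42) = 1.
Since x(42) = x(0) = 1, the sequence is periodic with period 42.
(7135 - 0) mod 42 = 37, so x(7135) = x(37) = 38.

38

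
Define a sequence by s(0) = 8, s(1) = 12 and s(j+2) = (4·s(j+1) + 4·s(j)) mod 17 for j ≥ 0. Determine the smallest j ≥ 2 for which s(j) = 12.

2

Computing terms: s(0) = 8; s(1) = 12; s(2) = 12; s(3) = 11; s(4) = 7; s(5) = 4; s(6) = 10; s(7) = 5; s(8) = 9; s(9) = 5; s(10) = 5; s(11) = 6; s(12) = 10; s(13) = 13; s(14) = 7; s(15) = 12; s(16) = 8; s(17) = 12.
Since (s(16), s(17)) = (s(0), s(1)) = (8, 12) (two consecutive terms determine the rest), the sequence is periodic with period 16.
The value 12 first appears (with j ≥ 2) at s(2).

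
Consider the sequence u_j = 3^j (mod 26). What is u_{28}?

We have u_1 = 3; u_2 = 9; u_3 = 1; u_4 = 3.
Since u_4 = u_1 = 3, the sequence is periodic with period 3.
So u_{28} = u_{1 + ((28-1) mod 3)} = u_1 = 3.

3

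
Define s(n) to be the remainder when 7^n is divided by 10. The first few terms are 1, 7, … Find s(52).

Computing terms: s(0) = 1,  s(1) = 7,  s(2) = 9,  s(3) = 3,  s(4) = 1.
Since s(4) = s(0) = 1, the sequence is periodic with period 4.
So s(52) = s(0 + ((52-0) mod 4)) = s(0) = 1.

1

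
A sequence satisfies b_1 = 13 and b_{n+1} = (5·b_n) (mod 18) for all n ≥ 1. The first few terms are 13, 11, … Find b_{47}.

b_1 = 13,  b_2 = 11,  b_3 = 1,  b_4 = 5,  b_5 = 7,  b_6 = 17,  b_7 = 13.
Since b_7 = b_1 = 13, the sequence is periodic with period 6.
(47 - 1) mod 6 = 4, so b_{47} = b_5 = 7.

7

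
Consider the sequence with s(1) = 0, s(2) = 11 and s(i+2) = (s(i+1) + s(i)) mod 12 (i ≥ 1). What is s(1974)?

7

We have s(1) = 0, s(2) = 11, s(3) = 11, s(4) = 10, s(5) = 9, s(6) = 7, s(7) = 4, s(8) = 11, s(9) = 3, s(10) = 2, s(11) = 5, s(12) = 7, s(13) = 0, s(14) = 7, s(15) = 7, s(16) = 2, s(17) = 9, s(18) = 11, s(19) = 8, s(20) = 7, s(21) = 3, s(22) = 10, s(23) = 1, s(24) = 11, s(25) = 0, s(26) = 11.
The sequence repeats with period 24.
So s(1974) = s(1 + ((1974-1) mod 24)) = s(6) = 7.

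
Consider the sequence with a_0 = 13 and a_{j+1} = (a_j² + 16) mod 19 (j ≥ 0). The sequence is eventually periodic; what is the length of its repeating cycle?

Computing terms: a_0 = 13, a_1 = 14, a_2 = 3, a_3 = 6, a_4 = 14.
Since a_4 = a_1 = 14, the sequence is eventually periodic: after a pre-period of length 1 it cycles with period 3.

3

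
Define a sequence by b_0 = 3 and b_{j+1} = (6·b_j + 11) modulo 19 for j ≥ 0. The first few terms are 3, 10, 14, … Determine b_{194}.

b_0 = 3, b_1 = 10, b_2 = 14, b_3 = 0, b_4 = 11, b_5 = 1, b_6 = 17, b_7 = 18, b_8 = 5, b_9 = 3.
Since b_9 = b_0 = 3, the sequence is periodic with period 9.
(194 - 0) mod 9 = 5, so b_{194} = b_5 = 1.

1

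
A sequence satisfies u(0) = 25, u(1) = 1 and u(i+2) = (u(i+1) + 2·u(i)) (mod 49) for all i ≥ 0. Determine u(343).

Listing terms: u(0) = 25, u(1) = 1, u(2) = 2, u(3) = 4, u(4) = 8, u(5) = 16, u(6) = 32, u(7) = 15, u(8) = 30, u(9) = 11, u(10) = 22, u(11) = 44, u(12) = 39, u(13) = 29, u(14) = 9, u(15) = 18, u(16) = 36, u(17) = 23, u(18) = 46, u(19) = 43, u(20) = 37, u(21) = 25, u(22) = 1.
The sequence repeats with period 21.
So u(343) = u(0 + ((343-0) mod 21)) = u(7) = 15.

15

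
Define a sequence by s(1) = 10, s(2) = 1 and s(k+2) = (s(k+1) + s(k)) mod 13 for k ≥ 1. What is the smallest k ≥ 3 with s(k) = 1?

We have s(1) = 10,  s(2) = 1,  s(3) = 11,  s(4) = 12,  s(5) = 10,  s(6) = 9,  s(7) = 6,  s(8) = 2,  s(9) = 8,  s(10) = 10,  s(11) = 5,  s(12) = 2,  s(13) = 7,  s(14) = 9,  s(15) = 3,  s(16) = 12,  s(17) = 2,  s(18) = 1,  s(19) = 3,  s(20) = 4,  s(21) = 7,  s(22) = 11,  s(23) = 5,  s(24) = 3,  s(25) = 8,  s(26) = 11,  s(27) = 6,  s(28) = 4,  s(29) = 10,  s(30) = 1.
Since (s(29), s(30)) = (s(1), s(2)) = (10, 1) (two consecutive terms determine the rest), the sequence is periodic with period 28.
The value 1 first appears (with k ≥ 3) at s(18).

18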